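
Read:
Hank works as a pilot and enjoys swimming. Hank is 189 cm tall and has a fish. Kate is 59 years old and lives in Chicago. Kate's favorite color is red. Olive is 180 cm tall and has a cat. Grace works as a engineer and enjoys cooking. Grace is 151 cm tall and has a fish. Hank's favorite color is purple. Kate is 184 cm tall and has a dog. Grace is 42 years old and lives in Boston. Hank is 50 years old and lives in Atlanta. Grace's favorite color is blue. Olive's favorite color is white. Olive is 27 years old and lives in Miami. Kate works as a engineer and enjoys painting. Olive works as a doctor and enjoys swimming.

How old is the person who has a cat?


Person with cat is Olive, age 27

27


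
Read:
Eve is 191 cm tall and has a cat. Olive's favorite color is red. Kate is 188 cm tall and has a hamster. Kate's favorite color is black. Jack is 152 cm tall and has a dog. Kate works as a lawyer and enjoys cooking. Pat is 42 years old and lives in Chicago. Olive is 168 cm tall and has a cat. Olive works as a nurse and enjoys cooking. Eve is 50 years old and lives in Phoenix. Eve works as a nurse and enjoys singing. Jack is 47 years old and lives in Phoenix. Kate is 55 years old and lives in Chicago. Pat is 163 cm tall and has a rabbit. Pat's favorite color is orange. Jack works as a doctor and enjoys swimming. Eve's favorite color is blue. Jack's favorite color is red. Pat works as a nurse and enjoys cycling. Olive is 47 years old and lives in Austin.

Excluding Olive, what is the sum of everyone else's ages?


Sum (excluding Olive): 194

194


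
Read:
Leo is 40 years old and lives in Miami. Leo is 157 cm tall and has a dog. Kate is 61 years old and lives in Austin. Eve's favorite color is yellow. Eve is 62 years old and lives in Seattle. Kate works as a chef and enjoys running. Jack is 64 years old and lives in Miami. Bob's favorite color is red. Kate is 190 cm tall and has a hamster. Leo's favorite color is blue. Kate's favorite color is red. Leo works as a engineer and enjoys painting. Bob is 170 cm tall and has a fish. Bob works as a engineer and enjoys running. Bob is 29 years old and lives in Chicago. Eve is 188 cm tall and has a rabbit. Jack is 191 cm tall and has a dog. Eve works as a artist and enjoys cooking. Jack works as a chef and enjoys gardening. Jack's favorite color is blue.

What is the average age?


Sum=256, n=5, avg=51.2

51.2


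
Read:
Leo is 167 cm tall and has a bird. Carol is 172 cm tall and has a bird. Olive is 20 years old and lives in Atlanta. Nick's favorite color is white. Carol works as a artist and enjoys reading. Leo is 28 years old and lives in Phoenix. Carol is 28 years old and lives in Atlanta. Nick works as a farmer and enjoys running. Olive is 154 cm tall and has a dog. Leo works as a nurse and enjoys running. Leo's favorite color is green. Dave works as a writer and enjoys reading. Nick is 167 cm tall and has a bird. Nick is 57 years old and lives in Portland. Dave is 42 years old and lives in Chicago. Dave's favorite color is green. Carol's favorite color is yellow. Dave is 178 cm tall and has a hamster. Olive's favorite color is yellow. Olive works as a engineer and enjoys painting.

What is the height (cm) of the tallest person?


Tallest: Dave at 178 cm

178


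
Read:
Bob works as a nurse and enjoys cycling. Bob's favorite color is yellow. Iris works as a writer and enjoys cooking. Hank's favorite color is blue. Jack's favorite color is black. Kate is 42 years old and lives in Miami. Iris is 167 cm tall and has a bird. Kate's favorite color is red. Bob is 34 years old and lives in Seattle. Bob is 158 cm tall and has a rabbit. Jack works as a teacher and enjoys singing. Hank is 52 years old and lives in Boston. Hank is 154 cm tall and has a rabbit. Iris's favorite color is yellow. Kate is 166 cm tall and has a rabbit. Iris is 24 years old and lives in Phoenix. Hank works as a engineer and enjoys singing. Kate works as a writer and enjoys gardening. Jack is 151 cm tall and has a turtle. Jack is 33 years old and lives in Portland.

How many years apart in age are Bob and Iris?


34 vs 24, diff = 10

10


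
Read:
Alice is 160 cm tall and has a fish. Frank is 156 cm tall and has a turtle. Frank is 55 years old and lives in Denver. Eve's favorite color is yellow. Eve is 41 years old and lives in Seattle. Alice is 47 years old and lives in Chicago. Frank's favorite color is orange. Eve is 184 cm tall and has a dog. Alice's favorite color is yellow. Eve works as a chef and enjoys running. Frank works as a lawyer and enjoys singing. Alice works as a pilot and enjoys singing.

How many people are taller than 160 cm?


Taller than 160: 1

1


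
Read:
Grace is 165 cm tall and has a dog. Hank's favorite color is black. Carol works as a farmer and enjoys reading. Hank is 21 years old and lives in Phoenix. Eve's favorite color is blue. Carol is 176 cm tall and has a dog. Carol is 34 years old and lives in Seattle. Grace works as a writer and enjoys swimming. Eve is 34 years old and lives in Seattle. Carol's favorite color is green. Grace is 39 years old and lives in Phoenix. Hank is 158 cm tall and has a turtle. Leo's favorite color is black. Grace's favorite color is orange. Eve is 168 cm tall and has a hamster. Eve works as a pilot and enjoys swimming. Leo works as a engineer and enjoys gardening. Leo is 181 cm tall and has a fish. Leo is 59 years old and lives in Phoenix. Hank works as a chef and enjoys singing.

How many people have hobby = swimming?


Count: 2

2


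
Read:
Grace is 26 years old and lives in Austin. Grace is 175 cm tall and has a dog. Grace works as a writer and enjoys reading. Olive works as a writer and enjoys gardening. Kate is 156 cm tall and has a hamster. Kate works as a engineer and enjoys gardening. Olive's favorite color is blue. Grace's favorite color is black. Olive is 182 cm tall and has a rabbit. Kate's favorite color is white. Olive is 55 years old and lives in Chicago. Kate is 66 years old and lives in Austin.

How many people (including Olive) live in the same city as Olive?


Olive lives in Chicago. Count = 1

1


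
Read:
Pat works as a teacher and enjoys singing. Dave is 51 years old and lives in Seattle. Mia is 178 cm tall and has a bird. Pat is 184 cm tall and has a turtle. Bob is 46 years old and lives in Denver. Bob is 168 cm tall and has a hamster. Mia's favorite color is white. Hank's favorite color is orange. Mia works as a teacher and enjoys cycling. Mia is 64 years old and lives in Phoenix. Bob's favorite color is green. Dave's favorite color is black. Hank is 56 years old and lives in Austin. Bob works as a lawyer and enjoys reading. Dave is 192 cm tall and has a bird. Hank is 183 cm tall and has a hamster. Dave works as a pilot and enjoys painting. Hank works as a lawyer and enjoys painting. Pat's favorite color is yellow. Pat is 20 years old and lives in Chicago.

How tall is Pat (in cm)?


Pat is 184 cm tall

184


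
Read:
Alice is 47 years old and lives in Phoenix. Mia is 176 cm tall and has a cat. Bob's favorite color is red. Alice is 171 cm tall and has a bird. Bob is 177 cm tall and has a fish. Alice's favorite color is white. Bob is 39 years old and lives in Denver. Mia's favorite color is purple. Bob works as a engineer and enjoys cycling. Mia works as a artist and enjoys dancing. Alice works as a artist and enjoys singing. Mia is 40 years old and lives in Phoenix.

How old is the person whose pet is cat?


Person with pet=cat is Mia, age 40

40


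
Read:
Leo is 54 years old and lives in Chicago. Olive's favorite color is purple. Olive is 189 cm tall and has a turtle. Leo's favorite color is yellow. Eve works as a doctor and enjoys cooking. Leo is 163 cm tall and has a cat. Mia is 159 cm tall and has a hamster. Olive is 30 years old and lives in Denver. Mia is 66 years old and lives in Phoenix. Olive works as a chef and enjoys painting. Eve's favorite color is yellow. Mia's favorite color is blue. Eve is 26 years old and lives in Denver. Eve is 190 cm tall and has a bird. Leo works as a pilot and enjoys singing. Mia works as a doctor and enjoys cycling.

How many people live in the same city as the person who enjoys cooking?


Person with hobby cooking is Eve, city Denver. Count = 2

2


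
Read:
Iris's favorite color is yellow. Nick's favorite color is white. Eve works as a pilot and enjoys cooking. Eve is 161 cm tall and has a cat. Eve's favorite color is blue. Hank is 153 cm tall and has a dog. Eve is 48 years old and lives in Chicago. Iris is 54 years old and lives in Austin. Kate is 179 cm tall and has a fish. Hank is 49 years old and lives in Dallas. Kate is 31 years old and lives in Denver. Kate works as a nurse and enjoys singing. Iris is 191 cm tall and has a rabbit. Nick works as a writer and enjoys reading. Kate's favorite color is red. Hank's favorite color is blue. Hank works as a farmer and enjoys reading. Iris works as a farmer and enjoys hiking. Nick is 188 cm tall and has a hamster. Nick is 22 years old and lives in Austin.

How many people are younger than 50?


Filter: 4

4


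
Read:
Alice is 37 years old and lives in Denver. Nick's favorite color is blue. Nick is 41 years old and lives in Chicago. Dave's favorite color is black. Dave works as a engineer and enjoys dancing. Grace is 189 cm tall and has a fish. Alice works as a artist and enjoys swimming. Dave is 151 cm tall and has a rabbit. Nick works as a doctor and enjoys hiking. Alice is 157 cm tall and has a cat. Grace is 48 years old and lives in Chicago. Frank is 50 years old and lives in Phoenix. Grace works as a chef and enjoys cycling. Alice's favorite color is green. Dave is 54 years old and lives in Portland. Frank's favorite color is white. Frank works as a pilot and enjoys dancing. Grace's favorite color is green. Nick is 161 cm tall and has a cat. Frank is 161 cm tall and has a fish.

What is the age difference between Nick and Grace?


|41 - 48| = 7

7


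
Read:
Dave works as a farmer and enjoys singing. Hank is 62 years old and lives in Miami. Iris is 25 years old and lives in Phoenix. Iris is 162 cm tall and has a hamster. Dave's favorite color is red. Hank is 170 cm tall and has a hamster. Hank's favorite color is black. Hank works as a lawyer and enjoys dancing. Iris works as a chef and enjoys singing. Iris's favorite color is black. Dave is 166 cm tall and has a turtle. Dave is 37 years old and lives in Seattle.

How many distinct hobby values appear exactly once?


Unique hobby values: 1

1


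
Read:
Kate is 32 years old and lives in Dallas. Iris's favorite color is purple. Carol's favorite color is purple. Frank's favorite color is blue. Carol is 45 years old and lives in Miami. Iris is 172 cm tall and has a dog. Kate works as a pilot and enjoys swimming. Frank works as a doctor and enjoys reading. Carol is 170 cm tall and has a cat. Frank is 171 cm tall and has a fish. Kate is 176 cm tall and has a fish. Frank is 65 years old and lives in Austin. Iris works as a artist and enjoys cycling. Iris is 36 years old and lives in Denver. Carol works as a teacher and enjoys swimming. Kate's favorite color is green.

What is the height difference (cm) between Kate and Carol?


|176 - 170| = 6

6


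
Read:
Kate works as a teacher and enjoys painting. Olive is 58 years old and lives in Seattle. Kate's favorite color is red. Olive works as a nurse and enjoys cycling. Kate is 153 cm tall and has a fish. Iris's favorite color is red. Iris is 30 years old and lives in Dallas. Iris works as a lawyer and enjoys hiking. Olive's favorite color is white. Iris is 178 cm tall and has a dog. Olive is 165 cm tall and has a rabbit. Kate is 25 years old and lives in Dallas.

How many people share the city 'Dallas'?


Count: 2

2


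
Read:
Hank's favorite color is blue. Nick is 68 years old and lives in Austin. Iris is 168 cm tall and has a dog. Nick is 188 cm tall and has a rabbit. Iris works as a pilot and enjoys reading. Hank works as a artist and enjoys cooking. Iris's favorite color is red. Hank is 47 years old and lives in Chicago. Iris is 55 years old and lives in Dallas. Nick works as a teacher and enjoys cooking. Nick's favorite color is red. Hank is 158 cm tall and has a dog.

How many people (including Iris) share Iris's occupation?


Iris is a pilot. Count = 1

1


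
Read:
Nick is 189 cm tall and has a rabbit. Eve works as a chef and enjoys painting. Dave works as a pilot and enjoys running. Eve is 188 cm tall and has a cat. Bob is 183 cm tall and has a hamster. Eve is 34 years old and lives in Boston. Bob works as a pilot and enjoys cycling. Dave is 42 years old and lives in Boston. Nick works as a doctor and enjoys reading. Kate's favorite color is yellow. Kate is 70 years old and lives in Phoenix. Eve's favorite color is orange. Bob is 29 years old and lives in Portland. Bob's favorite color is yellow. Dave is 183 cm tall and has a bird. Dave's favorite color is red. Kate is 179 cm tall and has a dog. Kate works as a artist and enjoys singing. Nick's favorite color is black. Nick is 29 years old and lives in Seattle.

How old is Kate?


Kate is 70 years old

70


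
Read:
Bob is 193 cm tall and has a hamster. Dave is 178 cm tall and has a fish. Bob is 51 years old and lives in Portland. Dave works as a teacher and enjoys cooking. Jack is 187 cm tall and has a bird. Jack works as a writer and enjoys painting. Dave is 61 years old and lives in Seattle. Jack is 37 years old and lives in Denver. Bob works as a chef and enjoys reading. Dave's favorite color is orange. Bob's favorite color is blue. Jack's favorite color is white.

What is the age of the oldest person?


Oldest: Dave at 61

61


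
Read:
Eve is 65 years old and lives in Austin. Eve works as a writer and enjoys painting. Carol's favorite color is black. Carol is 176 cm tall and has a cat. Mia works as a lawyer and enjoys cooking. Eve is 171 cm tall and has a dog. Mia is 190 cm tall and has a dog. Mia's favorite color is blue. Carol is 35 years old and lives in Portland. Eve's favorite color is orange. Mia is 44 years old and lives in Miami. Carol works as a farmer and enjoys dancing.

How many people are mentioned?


People: Mia, Eve, Carol. Count = 3

3


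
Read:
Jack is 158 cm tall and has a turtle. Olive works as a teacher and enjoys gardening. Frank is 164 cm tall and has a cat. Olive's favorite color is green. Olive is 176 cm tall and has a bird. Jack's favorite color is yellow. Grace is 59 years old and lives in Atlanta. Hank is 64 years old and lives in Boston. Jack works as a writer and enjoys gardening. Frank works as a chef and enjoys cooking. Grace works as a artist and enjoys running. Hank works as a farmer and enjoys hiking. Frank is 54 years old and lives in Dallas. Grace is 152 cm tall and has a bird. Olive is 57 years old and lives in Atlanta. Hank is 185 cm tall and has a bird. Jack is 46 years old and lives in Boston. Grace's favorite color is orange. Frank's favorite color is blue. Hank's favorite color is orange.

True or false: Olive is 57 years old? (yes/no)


Olive is actually 57. yes

yes


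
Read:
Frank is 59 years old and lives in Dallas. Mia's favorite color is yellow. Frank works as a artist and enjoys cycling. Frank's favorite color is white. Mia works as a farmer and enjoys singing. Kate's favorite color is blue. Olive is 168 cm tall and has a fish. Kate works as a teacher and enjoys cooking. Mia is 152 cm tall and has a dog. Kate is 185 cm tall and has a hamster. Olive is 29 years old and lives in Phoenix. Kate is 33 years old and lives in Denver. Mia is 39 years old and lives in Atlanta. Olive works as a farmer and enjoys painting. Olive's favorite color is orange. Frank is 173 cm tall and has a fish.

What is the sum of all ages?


39+33+59+29 = 160

160


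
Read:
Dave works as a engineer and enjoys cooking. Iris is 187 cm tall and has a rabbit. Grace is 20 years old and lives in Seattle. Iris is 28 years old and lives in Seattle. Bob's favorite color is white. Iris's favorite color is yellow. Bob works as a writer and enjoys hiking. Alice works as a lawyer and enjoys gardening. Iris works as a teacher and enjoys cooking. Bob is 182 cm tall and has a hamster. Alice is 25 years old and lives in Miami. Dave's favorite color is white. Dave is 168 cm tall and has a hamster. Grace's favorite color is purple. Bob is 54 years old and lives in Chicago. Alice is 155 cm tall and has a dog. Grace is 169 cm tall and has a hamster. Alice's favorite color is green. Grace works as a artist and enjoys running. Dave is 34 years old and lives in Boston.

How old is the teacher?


The teacher is Iris, age 28

28


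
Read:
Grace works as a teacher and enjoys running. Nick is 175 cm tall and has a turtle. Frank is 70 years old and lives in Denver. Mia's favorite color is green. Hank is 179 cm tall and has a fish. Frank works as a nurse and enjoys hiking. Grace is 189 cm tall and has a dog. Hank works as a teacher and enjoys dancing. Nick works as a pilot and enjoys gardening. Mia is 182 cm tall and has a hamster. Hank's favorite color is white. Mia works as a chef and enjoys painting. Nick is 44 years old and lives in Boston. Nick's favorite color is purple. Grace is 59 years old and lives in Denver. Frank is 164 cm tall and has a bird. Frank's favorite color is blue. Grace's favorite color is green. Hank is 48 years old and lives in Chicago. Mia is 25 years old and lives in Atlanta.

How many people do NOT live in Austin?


Not in Austin: 5

5


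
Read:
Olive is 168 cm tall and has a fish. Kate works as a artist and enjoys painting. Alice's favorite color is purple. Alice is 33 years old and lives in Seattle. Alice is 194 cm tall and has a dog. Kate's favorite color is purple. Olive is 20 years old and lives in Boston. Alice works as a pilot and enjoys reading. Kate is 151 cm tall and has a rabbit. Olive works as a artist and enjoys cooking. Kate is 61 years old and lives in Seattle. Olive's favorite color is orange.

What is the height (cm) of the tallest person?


Tallest: Alice at 194 cm

194


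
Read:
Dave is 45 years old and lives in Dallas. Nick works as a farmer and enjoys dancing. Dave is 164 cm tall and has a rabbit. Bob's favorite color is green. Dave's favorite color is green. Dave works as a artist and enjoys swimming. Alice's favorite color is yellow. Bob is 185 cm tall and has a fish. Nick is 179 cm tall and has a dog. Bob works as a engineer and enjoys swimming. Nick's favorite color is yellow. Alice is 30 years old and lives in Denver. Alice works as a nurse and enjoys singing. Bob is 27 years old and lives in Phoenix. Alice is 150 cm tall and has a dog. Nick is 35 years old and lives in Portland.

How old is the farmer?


The farmer is Nick, age 35

35


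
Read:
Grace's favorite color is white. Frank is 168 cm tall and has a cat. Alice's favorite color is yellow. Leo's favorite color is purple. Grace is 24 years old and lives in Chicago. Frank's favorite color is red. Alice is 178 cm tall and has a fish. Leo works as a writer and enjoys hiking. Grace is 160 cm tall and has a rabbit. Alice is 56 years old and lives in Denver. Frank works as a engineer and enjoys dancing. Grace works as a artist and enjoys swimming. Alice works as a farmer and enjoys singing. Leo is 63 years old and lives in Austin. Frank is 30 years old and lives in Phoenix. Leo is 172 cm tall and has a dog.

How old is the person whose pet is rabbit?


Person with pet=rabbit is Grace, age 24

24


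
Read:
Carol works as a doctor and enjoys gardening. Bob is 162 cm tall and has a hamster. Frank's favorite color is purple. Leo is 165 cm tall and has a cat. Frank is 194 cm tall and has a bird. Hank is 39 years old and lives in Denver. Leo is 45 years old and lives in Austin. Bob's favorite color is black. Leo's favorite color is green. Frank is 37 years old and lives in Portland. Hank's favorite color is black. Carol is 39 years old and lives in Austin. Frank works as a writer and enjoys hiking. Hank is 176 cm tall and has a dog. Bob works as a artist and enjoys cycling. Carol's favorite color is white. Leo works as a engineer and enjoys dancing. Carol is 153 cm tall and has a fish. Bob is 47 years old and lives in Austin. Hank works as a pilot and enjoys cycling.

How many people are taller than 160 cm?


Taller than 160: 4

4


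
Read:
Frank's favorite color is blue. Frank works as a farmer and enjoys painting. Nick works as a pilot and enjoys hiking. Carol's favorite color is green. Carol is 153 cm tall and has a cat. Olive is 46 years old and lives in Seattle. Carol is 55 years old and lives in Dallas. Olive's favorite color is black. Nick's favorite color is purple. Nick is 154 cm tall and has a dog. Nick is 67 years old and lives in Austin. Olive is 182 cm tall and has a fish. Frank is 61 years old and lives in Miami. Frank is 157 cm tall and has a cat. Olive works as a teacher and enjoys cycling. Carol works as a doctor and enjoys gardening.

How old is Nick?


Nick is 67 years old

67


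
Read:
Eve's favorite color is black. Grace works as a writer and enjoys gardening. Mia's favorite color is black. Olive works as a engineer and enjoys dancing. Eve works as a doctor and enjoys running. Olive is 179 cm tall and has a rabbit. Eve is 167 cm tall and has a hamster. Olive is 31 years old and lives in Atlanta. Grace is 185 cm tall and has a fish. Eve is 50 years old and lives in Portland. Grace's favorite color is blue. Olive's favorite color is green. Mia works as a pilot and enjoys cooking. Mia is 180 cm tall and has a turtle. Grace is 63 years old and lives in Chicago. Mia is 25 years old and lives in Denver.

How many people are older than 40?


Filter: 2

2


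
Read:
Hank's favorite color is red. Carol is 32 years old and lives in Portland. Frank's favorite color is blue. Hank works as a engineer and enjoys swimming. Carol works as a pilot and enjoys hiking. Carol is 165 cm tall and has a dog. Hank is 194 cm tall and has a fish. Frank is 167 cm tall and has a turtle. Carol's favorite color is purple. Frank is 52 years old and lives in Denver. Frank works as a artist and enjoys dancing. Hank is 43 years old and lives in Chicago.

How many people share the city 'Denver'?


Count: 1

1


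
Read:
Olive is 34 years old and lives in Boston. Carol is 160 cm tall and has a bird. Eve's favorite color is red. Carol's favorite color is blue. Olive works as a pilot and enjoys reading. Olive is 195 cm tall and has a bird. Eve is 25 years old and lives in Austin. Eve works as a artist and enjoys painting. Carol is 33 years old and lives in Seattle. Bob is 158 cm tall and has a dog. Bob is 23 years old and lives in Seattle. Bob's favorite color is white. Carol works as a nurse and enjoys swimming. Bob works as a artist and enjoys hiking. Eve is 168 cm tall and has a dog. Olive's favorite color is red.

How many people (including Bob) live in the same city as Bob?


Bob lives in Seattle. Count = 2

2


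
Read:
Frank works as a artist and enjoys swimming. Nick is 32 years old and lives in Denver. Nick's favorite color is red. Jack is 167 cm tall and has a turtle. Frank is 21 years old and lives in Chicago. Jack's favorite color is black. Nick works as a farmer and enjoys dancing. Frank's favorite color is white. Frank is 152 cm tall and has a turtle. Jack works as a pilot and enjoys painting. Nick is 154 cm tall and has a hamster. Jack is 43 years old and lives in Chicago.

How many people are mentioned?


People: Jack, Nick, Frank. Count = 3

3


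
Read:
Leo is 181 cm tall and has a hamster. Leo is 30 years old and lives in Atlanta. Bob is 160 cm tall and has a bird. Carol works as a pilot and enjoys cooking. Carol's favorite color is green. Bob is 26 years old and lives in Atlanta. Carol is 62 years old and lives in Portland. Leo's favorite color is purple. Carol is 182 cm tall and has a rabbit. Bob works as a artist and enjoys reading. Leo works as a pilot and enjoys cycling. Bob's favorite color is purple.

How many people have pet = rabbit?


Count: 1

1


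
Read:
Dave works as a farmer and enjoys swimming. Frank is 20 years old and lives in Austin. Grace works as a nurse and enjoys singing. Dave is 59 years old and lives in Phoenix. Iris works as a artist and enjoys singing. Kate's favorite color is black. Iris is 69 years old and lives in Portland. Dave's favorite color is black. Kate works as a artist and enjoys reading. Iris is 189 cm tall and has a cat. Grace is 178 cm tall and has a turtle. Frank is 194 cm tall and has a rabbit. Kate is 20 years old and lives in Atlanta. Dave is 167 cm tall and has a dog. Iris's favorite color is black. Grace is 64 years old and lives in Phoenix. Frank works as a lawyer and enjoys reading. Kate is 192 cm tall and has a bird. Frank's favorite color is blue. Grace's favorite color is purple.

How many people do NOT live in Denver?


Not in Denver: 5

5


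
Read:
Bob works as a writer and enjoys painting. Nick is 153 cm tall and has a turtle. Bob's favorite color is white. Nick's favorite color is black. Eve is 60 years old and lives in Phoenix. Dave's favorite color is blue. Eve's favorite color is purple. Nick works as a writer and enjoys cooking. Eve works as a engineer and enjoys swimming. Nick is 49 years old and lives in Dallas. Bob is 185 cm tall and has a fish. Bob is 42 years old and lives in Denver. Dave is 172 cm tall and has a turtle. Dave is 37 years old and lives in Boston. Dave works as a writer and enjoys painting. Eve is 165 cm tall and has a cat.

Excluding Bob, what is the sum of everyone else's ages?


Sum (excluding Bob): 146

146


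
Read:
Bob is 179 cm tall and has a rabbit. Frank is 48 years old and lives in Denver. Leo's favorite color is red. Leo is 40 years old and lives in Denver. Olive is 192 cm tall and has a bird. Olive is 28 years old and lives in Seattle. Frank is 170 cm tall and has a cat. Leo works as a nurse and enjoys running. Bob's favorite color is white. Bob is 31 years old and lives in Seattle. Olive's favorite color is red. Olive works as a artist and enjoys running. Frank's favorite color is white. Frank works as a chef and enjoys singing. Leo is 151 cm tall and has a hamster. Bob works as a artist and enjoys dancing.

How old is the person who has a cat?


Person with cat is Frank, age 48

48


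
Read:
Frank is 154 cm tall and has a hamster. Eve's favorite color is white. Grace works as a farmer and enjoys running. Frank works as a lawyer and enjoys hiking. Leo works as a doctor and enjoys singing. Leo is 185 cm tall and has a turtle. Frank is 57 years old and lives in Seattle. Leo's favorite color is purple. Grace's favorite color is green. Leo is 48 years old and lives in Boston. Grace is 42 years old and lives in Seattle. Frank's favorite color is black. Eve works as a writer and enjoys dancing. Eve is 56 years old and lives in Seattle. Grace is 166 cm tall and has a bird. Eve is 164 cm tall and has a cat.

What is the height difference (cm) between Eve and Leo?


|164 - 185| = 21

21


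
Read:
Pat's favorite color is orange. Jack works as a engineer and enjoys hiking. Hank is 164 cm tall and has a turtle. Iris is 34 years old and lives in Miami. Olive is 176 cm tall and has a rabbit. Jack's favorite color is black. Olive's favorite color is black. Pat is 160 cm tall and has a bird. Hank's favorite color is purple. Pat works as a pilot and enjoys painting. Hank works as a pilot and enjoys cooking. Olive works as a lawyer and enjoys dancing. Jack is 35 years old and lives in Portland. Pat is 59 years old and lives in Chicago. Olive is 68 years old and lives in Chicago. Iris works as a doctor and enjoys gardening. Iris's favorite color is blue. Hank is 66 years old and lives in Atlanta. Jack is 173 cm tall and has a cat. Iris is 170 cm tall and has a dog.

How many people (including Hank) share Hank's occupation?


Hank is a pilot. Count = 2

2


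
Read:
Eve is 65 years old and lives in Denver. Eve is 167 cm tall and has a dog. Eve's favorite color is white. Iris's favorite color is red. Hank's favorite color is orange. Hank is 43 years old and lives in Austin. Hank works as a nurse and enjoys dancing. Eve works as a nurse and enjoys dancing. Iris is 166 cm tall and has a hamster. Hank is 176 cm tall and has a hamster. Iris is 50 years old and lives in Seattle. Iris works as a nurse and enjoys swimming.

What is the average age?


Sum=158, n=3, avg=52.67

52.67


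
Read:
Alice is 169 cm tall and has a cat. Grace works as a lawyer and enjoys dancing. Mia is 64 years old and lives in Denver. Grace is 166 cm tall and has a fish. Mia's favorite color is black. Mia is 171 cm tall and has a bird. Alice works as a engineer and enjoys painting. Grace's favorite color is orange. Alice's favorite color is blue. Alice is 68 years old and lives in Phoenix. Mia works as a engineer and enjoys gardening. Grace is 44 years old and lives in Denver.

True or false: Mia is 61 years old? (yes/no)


Mia is actually 64. no

no


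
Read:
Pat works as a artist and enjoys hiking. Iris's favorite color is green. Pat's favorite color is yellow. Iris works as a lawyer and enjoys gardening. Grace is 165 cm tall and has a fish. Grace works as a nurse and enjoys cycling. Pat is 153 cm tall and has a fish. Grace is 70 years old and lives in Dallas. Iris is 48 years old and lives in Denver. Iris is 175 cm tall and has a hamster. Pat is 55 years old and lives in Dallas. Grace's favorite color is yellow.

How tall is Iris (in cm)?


Iris is 175 cm tall

175


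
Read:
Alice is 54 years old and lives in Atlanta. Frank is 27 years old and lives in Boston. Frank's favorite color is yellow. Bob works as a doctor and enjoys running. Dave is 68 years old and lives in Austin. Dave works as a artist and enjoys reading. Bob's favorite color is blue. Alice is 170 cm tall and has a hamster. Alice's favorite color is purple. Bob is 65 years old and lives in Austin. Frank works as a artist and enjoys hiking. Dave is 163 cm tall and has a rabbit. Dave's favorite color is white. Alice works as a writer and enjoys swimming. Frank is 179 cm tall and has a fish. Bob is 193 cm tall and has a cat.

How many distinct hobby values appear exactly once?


Unique hobby values: 4

4


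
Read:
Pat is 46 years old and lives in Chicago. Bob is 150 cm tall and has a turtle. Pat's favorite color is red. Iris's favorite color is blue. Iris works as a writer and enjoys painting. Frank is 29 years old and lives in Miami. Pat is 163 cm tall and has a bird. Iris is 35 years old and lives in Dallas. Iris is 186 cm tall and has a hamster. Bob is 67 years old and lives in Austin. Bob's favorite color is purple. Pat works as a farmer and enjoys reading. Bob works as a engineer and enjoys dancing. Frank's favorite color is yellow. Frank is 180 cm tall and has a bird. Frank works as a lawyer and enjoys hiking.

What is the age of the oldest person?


Oldest: Bob at 67

67


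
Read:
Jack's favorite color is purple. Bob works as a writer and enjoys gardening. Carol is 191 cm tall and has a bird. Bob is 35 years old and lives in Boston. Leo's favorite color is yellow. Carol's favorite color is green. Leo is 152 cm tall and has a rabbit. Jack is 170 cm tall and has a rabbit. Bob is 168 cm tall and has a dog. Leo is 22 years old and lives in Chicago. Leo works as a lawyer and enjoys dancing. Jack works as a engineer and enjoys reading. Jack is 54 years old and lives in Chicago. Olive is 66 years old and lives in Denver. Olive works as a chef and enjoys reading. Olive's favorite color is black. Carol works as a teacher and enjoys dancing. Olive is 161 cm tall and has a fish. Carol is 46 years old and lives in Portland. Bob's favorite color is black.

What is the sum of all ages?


54+66+46+35+22 = 223

223


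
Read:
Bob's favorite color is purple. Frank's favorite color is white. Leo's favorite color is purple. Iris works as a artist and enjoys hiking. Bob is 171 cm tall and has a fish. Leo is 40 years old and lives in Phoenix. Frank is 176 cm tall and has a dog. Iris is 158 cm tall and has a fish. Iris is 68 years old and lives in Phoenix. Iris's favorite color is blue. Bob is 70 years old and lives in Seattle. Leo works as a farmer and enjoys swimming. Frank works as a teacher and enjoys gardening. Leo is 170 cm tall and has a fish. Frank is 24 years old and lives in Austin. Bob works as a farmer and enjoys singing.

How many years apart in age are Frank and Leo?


24 vs 40, diff = 16

16


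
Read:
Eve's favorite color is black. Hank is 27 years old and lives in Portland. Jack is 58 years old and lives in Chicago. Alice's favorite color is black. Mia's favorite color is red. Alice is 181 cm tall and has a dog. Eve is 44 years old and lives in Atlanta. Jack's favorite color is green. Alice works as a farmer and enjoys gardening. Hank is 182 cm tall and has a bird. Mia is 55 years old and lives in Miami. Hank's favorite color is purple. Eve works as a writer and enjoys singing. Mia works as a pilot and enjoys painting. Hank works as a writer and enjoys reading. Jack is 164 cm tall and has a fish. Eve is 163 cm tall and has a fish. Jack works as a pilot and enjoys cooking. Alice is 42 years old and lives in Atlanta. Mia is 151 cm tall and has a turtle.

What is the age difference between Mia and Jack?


|55 - 58| = 3

3


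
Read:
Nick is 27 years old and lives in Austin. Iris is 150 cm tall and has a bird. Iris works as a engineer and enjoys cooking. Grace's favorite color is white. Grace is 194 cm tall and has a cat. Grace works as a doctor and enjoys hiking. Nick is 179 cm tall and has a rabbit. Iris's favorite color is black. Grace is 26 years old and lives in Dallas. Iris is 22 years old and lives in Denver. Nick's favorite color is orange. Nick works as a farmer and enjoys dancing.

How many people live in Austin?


Count in Austin: 1

1


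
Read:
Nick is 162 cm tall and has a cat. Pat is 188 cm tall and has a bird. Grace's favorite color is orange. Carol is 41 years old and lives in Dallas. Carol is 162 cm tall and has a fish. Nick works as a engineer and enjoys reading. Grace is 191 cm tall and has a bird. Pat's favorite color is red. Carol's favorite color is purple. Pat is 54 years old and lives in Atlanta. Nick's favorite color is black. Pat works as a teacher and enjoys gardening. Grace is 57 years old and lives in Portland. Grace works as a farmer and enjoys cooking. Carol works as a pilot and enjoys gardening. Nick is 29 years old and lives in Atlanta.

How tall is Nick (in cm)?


Nick is 162 cm tall

162


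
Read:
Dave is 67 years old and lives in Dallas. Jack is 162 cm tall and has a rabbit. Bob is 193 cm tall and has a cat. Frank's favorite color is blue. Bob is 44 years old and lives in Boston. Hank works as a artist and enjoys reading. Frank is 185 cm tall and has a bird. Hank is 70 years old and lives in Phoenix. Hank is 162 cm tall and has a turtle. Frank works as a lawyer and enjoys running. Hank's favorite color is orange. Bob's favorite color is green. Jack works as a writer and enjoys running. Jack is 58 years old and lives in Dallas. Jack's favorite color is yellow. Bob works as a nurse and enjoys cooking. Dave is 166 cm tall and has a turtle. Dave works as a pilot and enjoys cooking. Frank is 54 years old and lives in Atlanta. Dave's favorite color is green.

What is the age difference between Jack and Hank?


|58 - 70| = 12

12


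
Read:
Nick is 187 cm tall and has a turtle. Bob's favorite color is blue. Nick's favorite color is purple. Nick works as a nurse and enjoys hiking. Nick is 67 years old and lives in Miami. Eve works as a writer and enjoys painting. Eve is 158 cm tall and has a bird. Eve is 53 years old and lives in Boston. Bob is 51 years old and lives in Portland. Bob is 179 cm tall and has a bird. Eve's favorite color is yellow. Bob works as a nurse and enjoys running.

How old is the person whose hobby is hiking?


Person with hobby=hiking is Nick, age 67

67


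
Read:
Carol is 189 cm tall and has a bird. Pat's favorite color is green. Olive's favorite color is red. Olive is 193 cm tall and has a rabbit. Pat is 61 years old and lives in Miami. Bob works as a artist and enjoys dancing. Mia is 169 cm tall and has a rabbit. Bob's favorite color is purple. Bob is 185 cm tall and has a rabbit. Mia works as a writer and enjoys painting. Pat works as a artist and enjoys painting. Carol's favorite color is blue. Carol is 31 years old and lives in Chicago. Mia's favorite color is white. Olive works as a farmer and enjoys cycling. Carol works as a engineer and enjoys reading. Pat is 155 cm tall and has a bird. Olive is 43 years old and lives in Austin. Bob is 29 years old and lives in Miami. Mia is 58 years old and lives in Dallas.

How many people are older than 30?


Filter: 4

4


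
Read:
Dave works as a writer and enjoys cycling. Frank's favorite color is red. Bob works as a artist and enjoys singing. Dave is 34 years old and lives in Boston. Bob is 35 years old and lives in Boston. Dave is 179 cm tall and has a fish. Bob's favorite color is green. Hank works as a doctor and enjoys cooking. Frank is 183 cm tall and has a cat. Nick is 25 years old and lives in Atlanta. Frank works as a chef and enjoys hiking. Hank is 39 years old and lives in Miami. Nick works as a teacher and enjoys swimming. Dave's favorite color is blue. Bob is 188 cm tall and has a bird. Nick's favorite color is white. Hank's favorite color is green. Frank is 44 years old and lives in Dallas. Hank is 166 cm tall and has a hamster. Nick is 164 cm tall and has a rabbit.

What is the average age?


Sum=177, n=5, avg=35.4

35.4


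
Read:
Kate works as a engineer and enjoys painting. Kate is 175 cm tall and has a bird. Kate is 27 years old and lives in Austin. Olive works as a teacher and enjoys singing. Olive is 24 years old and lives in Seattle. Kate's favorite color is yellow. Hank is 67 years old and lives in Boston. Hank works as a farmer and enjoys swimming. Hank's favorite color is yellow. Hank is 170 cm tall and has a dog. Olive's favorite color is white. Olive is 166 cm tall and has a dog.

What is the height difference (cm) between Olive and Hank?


|166 - 170| = 4

4


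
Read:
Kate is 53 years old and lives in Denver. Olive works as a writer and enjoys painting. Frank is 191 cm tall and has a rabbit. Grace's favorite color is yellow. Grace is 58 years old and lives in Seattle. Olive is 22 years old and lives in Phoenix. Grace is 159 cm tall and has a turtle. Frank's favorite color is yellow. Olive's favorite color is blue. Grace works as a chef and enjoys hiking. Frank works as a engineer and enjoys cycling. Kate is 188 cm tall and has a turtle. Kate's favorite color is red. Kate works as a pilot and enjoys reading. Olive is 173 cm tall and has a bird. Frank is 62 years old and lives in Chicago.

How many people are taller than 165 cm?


Taller than 165: 3

3


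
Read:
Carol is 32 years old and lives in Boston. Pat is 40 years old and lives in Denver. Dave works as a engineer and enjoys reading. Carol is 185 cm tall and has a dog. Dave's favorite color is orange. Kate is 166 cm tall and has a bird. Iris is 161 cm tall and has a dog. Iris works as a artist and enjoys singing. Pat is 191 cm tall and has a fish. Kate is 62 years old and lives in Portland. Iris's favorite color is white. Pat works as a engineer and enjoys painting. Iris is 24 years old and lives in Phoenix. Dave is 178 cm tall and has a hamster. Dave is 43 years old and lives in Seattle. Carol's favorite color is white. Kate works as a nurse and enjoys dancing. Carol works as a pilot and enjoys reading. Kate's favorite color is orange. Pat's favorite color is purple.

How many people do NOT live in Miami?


Not in Miami: 5

5


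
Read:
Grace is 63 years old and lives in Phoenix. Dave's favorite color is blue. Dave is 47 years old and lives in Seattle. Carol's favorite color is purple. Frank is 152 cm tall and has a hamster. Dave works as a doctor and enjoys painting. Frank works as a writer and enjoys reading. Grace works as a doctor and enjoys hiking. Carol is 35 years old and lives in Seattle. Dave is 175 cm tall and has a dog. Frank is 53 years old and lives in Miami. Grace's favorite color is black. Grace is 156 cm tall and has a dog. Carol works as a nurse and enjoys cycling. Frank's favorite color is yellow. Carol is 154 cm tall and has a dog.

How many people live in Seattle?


Count in Seattle: 2

2
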